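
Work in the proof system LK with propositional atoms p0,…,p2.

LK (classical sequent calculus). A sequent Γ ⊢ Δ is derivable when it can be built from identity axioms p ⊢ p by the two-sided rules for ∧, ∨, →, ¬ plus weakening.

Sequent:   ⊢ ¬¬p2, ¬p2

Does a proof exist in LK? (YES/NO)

Derivation (root first):
[¬R]  ⊢ ¬¬p2, ¬p2
  [¬R] p2 ⊢ ¬¬p2
    [¬L] p2, ¬p2 ⊢ 
      [Ax] p2 ⊢ p2

Result: YES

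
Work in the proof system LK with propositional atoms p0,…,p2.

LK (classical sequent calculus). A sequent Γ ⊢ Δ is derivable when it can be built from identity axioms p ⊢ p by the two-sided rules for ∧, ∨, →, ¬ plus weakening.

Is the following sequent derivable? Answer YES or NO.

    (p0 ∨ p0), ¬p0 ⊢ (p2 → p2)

Derivation (root first):
[¬L] (p0 ∨ p0), ¬p0 ⊢ (p2 → p2)
  [∨L] (p0 ∨ p0) ⊢ (p2 → p2), p0
    [Ax] p0 ⊢ p0
    [WL] p0 ⊢ (p2 → p2)
      [→R]  ⊢ (p2 → p2)
        [Ax] p2 ⊢ p2

Result: YES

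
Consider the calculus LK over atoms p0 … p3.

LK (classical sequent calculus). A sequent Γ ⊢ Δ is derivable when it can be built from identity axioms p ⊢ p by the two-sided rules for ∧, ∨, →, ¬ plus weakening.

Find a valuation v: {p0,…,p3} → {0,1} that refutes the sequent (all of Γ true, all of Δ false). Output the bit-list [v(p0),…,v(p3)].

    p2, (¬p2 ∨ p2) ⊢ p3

Truth-table refutation:
  v=0000: Γ:[p2=F, (¬p2 ∨ p2)=T] Δ:[p3=F] refutes=False
  v=0001: Γ:[p2=F, (¬p2 ∨ p2)=T] Δ:[p3=T] refutes=False
  v=0010: Γ:[p2=T, (¬p2 ∨ p2)=T] Δ:[p3=F] refutes=True  ← countermodel

Result: [0, 0, 1, 0]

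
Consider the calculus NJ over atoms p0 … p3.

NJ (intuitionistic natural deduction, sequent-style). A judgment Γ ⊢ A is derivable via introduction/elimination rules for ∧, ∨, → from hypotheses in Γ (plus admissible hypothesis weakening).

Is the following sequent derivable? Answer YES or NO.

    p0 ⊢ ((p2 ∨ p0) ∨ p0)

Derivation trace:
[∨I₁] p0 ⊢ ((p2 ∨ p0) ∨ p0)
  [∨I₂] p0 ⊢ (p2 ∨ p0)
    [Ax] p0 ⊢ p0

Result: YES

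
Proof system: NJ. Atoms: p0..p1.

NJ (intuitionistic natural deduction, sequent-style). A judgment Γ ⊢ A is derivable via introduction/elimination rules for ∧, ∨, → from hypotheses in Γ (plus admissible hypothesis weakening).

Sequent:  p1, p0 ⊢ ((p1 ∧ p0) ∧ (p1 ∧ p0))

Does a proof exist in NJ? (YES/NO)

Derivation trace:
[∧I] p1, p0 ⊢ ((p1 ∧ p0) ∧ (p1 ∧ p0))
  [∧I] p1, p0 ⊢ (p1 ∧ p0)
    [Ax] p1 ⊢ p1
    [Ax] p0 ⊢ p0
  [∧I] p1, p0 ⊢ (p1 ∧ p0)
    [Ax] p1 ⊢ p1
    [Ax] p0 ⊢ p0

Result: YES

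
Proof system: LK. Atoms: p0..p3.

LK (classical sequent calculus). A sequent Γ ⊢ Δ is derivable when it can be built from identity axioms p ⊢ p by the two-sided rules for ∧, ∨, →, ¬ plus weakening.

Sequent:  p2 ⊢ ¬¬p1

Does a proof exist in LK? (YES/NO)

Truth-table refutation:
  v=0000: Γ:[p2=F] Δ:[¬¬p1=F] refutes=False
  v=0001: Γ:[p2=F] Δ:[¬¬p1=F] refutes=False
  v=0010: Γ:[p2=T] Δ:[¬¬p1=F] refutes=True  ← countermodel

Result: NO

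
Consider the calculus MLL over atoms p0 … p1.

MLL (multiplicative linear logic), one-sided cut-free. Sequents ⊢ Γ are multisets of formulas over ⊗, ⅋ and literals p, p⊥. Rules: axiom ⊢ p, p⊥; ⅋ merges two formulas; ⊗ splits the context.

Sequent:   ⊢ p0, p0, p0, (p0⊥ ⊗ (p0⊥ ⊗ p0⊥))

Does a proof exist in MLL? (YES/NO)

Proof tree:
[⊗]  ⊢ p0, p0, p0, (p0⊥ ⊗ (p0⊥ ⊗ p0⊥))
  [Ax]  ⊢ p0, p0⊥
  [⊗]  ⊢ p0, p0, (p0⊥ ⊗ p0⊥)
    [Ax]  ⊢ p0, p0⊥
    [Ax]  ⊢ p0, p0⊥

Result: YES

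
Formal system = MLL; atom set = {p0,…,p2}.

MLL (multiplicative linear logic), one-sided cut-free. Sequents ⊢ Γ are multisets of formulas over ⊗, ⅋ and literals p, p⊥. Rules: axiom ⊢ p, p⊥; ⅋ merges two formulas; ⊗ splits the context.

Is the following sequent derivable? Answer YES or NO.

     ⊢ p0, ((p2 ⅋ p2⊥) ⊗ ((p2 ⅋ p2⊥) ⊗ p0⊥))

Derivation trace:
[⊗]  ⊢ p0, ((p2 ⅋ p2⊥) ⊗ ((p2 ⅋ p2⊥) ⊗ p0⊥))
  [⅋]  ⊢ (p2 ⅋ p2⊥)
    [Ax]  ⊢ p2, p2⊥
  [⊗]  ⊢ p0, ((p2 ⅋ p2⊥) ⊗ p0⊥)
    [⅋]  ⊢ (p2 ⅋ p2⊥)
      [Ax]  ⊢ p2, p2⊥
    [Ax]  ⊢ p0, p0⊥

Result: YES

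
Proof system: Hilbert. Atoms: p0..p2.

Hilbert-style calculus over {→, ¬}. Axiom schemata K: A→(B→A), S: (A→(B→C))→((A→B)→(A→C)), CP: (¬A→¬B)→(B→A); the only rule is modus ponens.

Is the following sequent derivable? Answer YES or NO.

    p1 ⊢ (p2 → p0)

Search for a countermodel by truth-table:
  v=000: Γ:[p1=F] Δ:[(p2 → p0)=T] refutes=False
  v=001: Γ:[p1=F] Δ:[(p2 → p0)=F] refutes=False
  v=010: Γ:[p1=T] Δ:[(p2 → p0)=T] refutes=False
  v=011: Γ:[p1=T] Δ:[(p2 → p0)=F] refutes=True  ← countermodel

Result: NO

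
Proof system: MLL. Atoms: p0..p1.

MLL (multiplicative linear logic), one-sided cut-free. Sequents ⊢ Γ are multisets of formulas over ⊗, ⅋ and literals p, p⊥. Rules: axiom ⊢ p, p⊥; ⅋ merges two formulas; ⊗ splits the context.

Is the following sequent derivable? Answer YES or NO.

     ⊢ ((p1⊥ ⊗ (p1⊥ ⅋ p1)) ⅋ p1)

Derivation (root first):
[⅋]  ⊢ ((p1⊥ ⊗ (p1⊥ ⅋ p1)) ⅋ p1)
  [⊗]  ⊢ p1, (p1⊥ ⊗ (p1⊥ ⅋ p1))
    [Ax]  ⊢ p1, p1⊥
    [⅋]  ⊢ (p1⊥ ⅋ p1)
      [Ax]  ⊢ p1, p1⊥

Result: YES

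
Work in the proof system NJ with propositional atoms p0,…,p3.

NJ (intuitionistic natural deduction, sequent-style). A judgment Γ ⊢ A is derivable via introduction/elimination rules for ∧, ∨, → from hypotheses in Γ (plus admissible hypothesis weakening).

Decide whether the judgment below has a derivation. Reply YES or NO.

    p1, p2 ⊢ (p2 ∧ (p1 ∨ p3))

Proof tree:
[∧I] p1, p2 ⊢ (p2 ∧ (p1 ∨ p3))
  [Ax] p2 ⊢ p2
  [∨I₁] p1 ⊢ (p1 ∨ p3)
    [Ax] p1 ⊢ p1

Result: YES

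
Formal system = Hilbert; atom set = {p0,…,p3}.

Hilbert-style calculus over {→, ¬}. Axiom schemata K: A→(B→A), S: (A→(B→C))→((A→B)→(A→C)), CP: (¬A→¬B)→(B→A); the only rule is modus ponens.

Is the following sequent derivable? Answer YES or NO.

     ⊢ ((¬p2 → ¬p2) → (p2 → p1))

Truth-table refutation:
  v=0000: Γ:[] Δ:[((¬p2 → ¬p2) → (p2 → p1))=T] refutes=False
  v=0001: Γ:[] Δ:[((¬p2 → ¬p2) → (p2 → p1))=T] refutes=False
  v=0010: Γ:[] Δ:[((¬p2 → ¬p2) → (p2 → p1))=F] refutes=True  ← countermodel

Result: NO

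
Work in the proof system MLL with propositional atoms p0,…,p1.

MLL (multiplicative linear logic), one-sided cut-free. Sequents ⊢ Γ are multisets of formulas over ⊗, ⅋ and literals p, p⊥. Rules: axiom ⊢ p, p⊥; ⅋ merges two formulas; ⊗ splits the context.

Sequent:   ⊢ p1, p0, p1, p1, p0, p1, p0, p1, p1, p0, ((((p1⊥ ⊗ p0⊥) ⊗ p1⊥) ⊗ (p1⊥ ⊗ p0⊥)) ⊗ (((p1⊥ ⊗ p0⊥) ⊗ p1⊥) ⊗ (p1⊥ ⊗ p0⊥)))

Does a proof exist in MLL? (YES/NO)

Proof tree:
[⊗]  ⊢ p1, p0, p1, p1, p0, p1, p0, p1, p1, p0, ((((p1⊥ ⊗ p0⊥) ⊗ p1⊥) ⊗ (p1⊥ ⊗ p0⊥)) ⊗ (((p1⊥ ⊗ p0⊥) ⊗ p1⊥) ⊗ (p1⊥ ⊗ p0⊥)))
  [⊗]  ⊢ p1, p0, p1, p1, p0, (((p1⊥ ⊗ p0⊥) ⊗ p1⊥) ⊗ (p1⊥ ⊗ p0⊥))
    [⊗]  ⊢ p1, p0, p1, ((p1⊥ ⊗ p0⊥) ⊗ p1⊥)
      [⊗]  ⊢ p1, p0, (p1⊥ ⊗ p0⊥)
        [Ax]  ⊢ p1, p1⊥
        [Ax]  ⊢ p0, p0⊥
      [Ax]  ⊢ p1, p1⊥
    [⊗]  ⊢ p1, p0, (p1⊥ ⊗ p0⊥)
      [Ax]  ⊢ p1, p1⊥
      [Ax]  ⊢ p0, p0⊥
  [⊗]  ⊢ p1, p0, p1, p1, p0, (((p1⊥ ⊗ p0⊥) ⊗ p1⊥) ⊗ (p1⊥ ⊗ p0⊥))
    [⊗]  ⊢ p1, p0, p1, ((p1⊥ ⊗ p0⊥) ⊗ p1⊥)
      [⊗]  ⊢ p1, p0, (p1⊥ ⊗ p0⊥)
        [Ax]  ⊢ p1, p1⊥
        [Ax]  ⊢ p0, p0⊥
      [Ax]  ⊢ p1, p1⊥
    [⊗]  ⊢ p1, p0, (p1⊥ ⊗ p0⊥)
      [Ax]  ⊢ p1, p1⊥
      [Ax]  ⊢ p0, p0⊥

Result: YES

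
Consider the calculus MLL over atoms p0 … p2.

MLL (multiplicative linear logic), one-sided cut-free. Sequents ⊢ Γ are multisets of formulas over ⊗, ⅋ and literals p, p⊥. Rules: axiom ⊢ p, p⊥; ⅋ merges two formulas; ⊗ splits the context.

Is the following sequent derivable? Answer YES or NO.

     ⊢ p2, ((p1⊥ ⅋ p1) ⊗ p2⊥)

Derivation trace:
[⊗]  ⊢ p2, ((p1⊥ ⅋ p1) ⊗ p2⊥)
  [⅋]  ⊢ (p1⊥ ⅋ p1)
    [Ax]  ⊢ p1, p1⊥
  [Ax]  ⊢ p2, p2⊥

Result: YES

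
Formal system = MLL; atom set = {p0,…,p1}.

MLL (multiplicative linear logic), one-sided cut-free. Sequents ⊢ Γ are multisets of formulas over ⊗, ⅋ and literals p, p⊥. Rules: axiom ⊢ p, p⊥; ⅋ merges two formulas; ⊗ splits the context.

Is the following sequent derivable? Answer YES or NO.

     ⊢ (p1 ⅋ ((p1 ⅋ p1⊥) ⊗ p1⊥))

Derivation (root first):
[⅋]  ⊢ (p1 ⅋ ((p1 ⅋ p1⊥) ⊗ p1⊥))
  [⊗]  ⊢ p1, ((p1 ⅋ p1⊥) ⊗ p1⊥)
    [⅋]  ⊢ (p1 ⅋ p1⊥)
      [Ax]  ⊢ p1, p1⊥
    [Ax]  ⊢ p1, p1⊥

Result: YES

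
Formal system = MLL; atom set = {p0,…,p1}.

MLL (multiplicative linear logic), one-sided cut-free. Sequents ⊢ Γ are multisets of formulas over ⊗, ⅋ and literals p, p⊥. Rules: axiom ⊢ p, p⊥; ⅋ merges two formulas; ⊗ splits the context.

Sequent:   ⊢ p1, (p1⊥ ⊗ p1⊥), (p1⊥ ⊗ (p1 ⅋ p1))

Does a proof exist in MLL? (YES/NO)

Proof tree:
[⊗]  ⊢ p1, (p1⊥ ⊗ p1⊥), (p1⊥ ⊗ (p1 ⅋ p1))
  [Ax]  ⊢ p1, p1⊥
  [⅋]  ⊢ (p1⊥ ⊗ p1⊥), (p1 ⅋ p1)
    [⊗]  ⊢ p1, p1, (p1⊥ ⊗ p1⊥)
      [Ax]  ⊢ p1, p1⊥
      [Ax]  ⊢ p1, p1⊥

Result: YES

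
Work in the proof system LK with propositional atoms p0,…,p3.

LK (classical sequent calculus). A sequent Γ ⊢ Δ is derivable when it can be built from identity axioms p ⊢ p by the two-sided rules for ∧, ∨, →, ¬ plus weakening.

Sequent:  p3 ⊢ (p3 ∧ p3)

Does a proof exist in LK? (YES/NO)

Derivation trace:
[∧R] p3 ⊢ (p3 ∧ p3)
  [WL] p3, p3 ⊢ p3
    [Ax] p3 ⊢ p3
  [Ax] p3 ⊢ p3

Result: YES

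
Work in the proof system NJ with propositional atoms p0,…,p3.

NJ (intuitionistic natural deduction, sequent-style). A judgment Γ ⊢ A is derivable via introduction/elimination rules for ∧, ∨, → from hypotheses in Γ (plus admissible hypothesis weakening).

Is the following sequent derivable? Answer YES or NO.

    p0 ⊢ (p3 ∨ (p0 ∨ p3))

Proof tree:
[∨I₂] p0 ⊢ (p3 ∨ (p0 ∨ p3))
  [∨I₁] p0 ⊢ (p0 ∨ p3)
    [Ax] p0 ⊢ p0

Result: YES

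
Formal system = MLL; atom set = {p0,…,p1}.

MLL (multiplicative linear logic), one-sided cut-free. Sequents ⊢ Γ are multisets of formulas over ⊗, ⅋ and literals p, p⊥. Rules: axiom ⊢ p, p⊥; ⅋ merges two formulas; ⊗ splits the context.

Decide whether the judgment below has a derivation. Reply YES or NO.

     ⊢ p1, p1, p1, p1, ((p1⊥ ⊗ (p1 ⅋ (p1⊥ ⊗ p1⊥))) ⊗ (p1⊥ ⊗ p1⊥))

Derivation (root first):
[⊗]  ⊢ p1, p1, p1, p1, ((p1⊥ ⊗ (p1 ⅋ (p1⊥ ⊗ p1⊥))) ⊗ (p1⊥ ⊗ p1⊥))
  [⊗]  ⊢ p1, p1, (p1⊥ ⊗ (p1 ⅋ (p1⊥ ⊗ p1⊥)))
    [Ax]  ⊢ p1, p1⊥
    [⅋]  ⊢ p1, (p1 ⅋ (p1⊥ ⊗ p1⊥))
      [⊗]  ⊢ p1, p1, (p1⊥ ⊗ p1⊥)
        [Ax]  ⊢ p1, p1⊥
        [Ax]  ⊢ p1, p1⊥
  [⊗]  ⊢ p1, p1, (p1⊥ ⊗ p1⊥)
    [Ax]  ⊢ p1, p1⊥
    [Ax]  ⊢ p1, p1⊥

Result: YES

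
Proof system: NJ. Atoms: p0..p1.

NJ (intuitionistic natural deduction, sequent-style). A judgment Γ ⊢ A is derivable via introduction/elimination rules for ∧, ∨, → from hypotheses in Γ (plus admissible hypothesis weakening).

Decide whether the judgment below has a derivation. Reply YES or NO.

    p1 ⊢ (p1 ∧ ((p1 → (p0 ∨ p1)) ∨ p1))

Derivation trace:
[∧I] p1 ⊢ (p1 ∧ ((p1 → (p0 ∨ p1)) ∨ p1))
  [Ax] p1 ⊢ p1
  [∨I₁]  ⊢ ((p1 → (p0 ∨ p1)) ∨ p1)
    [→I]  ⊢ (p1 → (p0 ∨ p1))
      [∨I₂] p1 ⊢ (p0 ∨ p1)
        [Ax] p1 ⊢ p1

Result: YES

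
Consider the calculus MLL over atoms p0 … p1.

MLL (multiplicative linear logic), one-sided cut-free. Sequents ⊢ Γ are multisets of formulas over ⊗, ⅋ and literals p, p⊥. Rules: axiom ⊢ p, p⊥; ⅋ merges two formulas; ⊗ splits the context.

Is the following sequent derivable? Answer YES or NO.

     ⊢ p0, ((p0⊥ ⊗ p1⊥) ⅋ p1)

Derivation (root first):
[⅋]  ⊢ p0, ((p0⊥ ⊗ p1⊥) ⅋ p1)
  [⊗]  ⊢ p0, p1, (p0⊥ ⊗ p1⊥)
    [Ax]  ⊢ p0, p0⊥
    [Ax]  ⊢ p1, p1⊥

Result: YES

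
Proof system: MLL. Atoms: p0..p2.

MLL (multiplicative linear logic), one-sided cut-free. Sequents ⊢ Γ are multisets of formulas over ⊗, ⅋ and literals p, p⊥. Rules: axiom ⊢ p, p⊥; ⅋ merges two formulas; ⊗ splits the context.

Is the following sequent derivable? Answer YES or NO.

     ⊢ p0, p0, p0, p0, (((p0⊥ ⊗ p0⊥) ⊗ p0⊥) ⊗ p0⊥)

Derivation (root first):
[⊗]  ⊢ p0, p0, p0, p0, (((p0⊥ ⊗ p0⊥) ⊗ p0⊥) ⊗ p0⊥)
  [⊗]  ⊢ p0, p0, p0, ((p0⊥ ⊗ p0⊥) ⊗ p0⊥)
    [⊗]  ⊢ p0, p0, (p0⊥ ⊗ p0⊥)
      [Ax]  ⊢ p0, p0⊥
      [Ax]  ⊢ p0, p0⊥
    [Ax]  ⊢ p0, p0⊥
  [Ax]  ⊢ p0, p0⊥

Result: YES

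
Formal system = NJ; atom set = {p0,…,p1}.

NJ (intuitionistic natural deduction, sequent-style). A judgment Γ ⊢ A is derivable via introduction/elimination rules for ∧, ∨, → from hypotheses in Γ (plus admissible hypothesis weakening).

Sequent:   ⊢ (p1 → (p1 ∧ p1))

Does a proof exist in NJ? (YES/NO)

Derivation trace:
[→I]  ⊢ (p1 → (p1 ∧ p1))
  [∧I] p1 ⊢ (p1 ∧ p1)
    [Ax] p1 ⊢ p1
    [Ax] p1 ⊢ p1

Result: YES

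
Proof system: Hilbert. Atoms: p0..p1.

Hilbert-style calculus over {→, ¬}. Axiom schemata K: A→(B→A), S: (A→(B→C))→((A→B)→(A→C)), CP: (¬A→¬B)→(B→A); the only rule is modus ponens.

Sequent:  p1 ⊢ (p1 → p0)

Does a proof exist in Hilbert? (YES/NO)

Truth-table refutation:
  v=00: Γ:[p1=F] Δ:[(p1 → p0)=T] refutes=False
  v=01: Γ:[p1=T] Δ:[(p1 → p0)=F] refutes=True  ← countermodel

Result: NO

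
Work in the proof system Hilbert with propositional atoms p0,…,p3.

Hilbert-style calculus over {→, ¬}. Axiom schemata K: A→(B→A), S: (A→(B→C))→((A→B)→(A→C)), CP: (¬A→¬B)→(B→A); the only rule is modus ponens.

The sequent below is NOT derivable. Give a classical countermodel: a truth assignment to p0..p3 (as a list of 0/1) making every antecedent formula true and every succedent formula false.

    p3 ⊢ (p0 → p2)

Truth-table refutation:
  v=0000: Γ:[p3=F] Δ:[(p0 → p2)=T] refutes=False
  v=0001: Γ:[p3=T] Δ:[(p0 → p2)=T] refutes=False
  v=0010: Γ:[p3=F] Δ:[(p0 → p2)=T] refutes=False
  v=0011: Γ:[p3=T] Δ:[(p0 → p2)=T] refutes=False
  v=0100: Γ:[p3=F] Δ:[(p0 → p2)=T] refutes=False
  v=0101: Γ:[p3=T] Δ:[(p0 → p2)=T] refutes=False
  v=0110: Γ:[p3=F] Δ:[(p0 → p2)=T] refutes=False
  v=0111: Γ:[p3=T] Δ:[(p0 → p2)=T] refutes=False
  v=1000: Γ:[p3=F] Δ:[(p0 → p2)=F] refutes=False
  v=1001: Γ:[p3=T] Δ:[(p0 → p2)=F] refutes=True  ← countermodel

Result: [1, 0, 0, 1]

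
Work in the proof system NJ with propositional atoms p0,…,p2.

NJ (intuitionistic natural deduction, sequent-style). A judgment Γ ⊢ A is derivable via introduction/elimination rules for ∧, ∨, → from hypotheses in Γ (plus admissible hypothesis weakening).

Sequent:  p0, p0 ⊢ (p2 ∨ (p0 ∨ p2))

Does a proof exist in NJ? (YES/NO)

Derivation (root first):
[∨I₂] p0, p0 ⊢ (p2 ∨ (p0 ∨ p2))
  [Wk] p0, p0 ⊢ (p0 ∨ p2)
    [∨I₁] p0 ⊢ (p0 ∨ p2)
      [Ax] p0 ⊢ p0

Result: YES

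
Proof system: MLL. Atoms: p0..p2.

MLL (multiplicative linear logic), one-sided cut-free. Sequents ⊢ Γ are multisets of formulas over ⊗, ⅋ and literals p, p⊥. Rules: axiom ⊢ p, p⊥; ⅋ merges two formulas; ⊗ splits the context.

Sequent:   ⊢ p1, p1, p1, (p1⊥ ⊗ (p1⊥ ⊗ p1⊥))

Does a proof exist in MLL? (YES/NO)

Proof tree:
[⊗]  ⊢ p1, p1, p1, (p1⊥ ⊗ (p1⊥ ⊗ p1⊥))
  [Ax]  ⊢ p1, p1⊥
  [⊗]  ⊢ p1, p1, (p1⊥ ⊗ p1⊥)
    [Ax]  ⊢ p1, p1⊥
    [Ax]  ⊢ p1, p1⊥

Result: YES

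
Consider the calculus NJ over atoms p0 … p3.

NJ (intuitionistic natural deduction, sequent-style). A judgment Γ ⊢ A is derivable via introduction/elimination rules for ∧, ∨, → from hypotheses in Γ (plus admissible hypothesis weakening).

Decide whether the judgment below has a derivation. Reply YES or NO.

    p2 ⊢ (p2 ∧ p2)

Derivation trace:
[∧I] p2 ⊢ (p2 ∧ p2)
  [Ax] p2 ⊢ p2
  [→E] p2 ⊢ p2
    [→I]  ⊢ (p2 → p2)
      [Ax] p2 ⊢ p2
    [Ax] p2 ⊢ p2

Result: YES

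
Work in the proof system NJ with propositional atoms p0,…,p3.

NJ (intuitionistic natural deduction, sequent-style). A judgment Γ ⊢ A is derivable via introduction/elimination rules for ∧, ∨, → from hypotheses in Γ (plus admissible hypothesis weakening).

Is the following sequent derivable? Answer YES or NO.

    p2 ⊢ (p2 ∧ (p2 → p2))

Derivation (root first):
[∧I] p2 ⊢ (p2 ∧ (p2 → p2))
  [Ax] p2 ⊢ p2
  [→I]  ⊢ (p2 → p2)
    [Ax] p2 ⊢ p2

Result: YES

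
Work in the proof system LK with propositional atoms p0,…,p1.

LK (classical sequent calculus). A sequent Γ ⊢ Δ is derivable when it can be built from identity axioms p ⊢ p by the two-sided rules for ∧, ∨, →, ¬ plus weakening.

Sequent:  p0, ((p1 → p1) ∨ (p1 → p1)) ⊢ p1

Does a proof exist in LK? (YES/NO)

Search for a countermodel by truth-table:
  v=00: Γ:[p0=F, ((p1 → p1) ∨ (p1 → p1))=T] Δ:[p1=F] refutes=False
  v=01: Γ:[p0=F, ((p1 → p1) ∨ (p1 → p1))=T] Δ:[p1=T] refutes=False
  v=10: Γ:[p0=T, ((p1 → p1) ∨ (p1 → p1))=T] Δ:[p1=F] refutes=True  ← countermodel

Result: NO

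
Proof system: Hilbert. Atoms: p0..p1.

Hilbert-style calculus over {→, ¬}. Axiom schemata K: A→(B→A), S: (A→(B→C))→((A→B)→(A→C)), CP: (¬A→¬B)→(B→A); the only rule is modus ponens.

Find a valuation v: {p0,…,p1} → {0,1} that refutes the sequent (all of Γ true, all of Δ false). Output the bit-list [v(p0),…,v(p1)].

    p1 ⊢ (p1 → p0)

Enumerate valuations to refute Γ ⊢ Δ:
  v=00: Γ:[p1=F] Δ:[(p1 → p0)=T] refutes=False
  v=01: Γ:[p1=T] Δ:[(p1 → p0)=F] refutes=True  ← countermodel

Result: [0, 1]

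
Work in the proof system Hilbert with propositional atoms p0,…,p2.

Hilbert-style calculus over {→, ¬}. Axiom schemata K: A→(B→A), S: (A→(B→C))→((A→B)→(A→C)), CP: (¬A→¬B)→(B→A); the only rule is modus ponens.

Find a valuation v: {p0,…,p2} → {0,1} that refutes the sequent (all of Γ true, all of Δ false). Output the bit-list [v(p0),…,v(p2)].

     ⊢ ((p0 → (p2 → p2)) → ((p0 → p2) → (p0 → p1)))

Truth-table refutation:
  v=000: Γ:[] Δ:[((p0 → (p2 → p2)) → ((p0 → p2) → (p0 → p1)))=T] refutes=False
  v=001: Γ:[] Δ:[((p0 → (p2 → p2)) → ((p0 → p2) → (p0 → p1)))=T] refutes=False
  v=010: Γ:[] Δ:[((p0 → (p2 → p2)) → ((p0 → p2) → (p0 → p1)))=T] refutes=False
  v=011: Γ:[] Δ:[((p0 → (p2 → p2)) → ((p0 → p2) → (p0 → p1)))=T] refutes=False
  v=100: Γ:[] Δ:[((p0 → (p2 → p2)) → ((p0 → p2) → (p0 → p1)))=T] refutes=False
  v=101: Γ:[] Δ:[((p0 → (p2 → p2)) → ((p0 → p2) → (p0 → p1)))=F] refutes=True  ← countermodel

Result: [1, 0, 1]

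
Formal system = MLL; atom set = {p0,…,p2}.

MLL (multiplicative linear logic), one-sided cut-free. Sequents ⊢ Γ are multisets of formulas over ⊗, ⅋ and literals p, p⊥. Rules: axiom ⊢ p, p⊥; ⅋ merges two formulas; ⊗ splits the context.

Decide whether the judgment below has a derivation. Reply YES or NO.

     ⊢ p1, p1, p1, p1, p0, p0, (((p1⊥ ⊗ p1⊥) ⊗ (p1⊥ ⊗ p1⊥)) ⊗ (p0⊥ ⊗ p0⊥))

Proof tree:
[⊗]  ⊢ p1, p1, p1, p1, p0, p0, (((p1⊥ ⊗ p1⊥) ⊗ (p1⊥ ⊗ p1⊥)) ⊗ (p0⊥ ⊗ p0⊥))
  [⊗]  ⊢ p1, p1, p1, p1, ((p1⊥ ⊗ p1⊥) ⊗ (p1⊥ ⊗ p1⊥))
    [⊗]  ⊢ p1, p1, (p1⊥ ⊗ p1⊥)
      [Ax]  ⊢ p1, p1⊥
      [Ax]  ⊢ p1, p1⊥
    [⊗]  ⊢ p1, p1, (p1⊥ ⊗ p1⊥)
      [Ax]  ⊢ p1, p1⊥
      [Ax]  ⊢ p1, p1⊥
  [⊗]  ⊢ p0, p0, (p0⊥ ⊗ p0⊥)
    [Ax]  ⊢ p0, p0⊥
    [Ax]  ⊢ p0, p0⊥

Result: YES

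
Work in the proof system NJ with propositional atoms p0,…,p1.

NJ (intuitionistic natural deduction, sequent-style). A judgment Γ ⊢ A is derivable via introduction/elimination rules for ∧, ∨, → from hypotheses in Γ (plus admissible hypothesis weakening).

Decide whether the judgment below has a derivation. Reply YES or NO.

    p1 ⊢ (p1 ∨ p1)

Proof tree:
[→E] p1 ⊢ (p1 ∨ p1)
  [→I]  ⊢ (p1 → (p1 ∨ p1))
    [∨I₂] p1 ⊢ (p1 ∨ p1)
      [Ax] p1 ⊢ p1
  [Ax] p1 ⊢ p1

Result: YES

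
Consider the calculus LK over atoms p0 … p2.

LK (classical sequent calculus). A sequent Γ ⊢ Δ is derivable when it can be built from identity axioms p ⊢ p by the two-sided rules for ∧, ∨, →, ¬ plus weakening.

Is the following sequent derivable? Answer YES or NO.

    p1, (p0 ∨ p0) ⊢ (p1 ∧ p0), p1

Derivation trace:
[WR] p1, (p0 ∨ p0) ⊢ (p1 ∧ p0), p1
  [∧R] p1, (p0 ∨ p0) ⊢ (p1 ∧ p0)
    [Ax] p1 ⊢ p1
    [∨L] (p0 ∨ p0) ⊢ p0
      [Ax] p0 ⊢ p0
      [Ax] p0 ⊢ p0

Result: YES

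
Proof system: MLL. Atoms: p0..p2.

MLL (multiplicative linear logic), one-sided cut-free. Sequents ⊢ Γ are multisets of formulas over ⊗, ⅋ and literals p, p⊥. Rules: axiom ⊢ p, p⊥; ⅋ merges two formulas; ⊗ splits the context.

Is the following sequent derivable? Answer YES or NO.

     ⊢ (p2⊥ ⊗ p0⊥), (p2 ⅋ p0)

Proof tree:
[⅋]  ⊢ (p2⊥ ⊗ p0⊥), (p2 ⅋ p0)
  [⊗]  ⊢ p2, p0, (p2⊥ ⊗ p0⊥)
    [Ax]  ⊢ p2, p2⊥
    [Ax]  ⊢ p0, p0⊥

Result: YES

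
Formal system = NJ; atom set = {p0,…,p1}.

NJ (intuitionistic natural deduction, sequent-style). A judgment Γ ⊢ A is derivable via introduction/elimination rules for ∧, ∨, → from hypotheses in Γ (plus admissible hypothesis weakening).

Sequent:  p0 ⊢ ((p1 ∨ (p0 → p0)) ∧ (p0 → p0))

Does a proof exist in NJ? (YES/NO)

Derivation (root first):
[∧I] p0 ⊢ ((p1 ∨ (p0 → p0)) ∧ (p0 → p0))
  [∨I₂]  ⊢ (p1 ∨ (p0 → p0))
    [→I]  ⊢ (p0 → p0)
      [Ax] p0 ⊢ p0
  [Wk] p0 ⊢ (p0 → p0)
    [→I]  ⊢ (p0 → p0)
      [Ax] p0 ⊢ p0

Result: YES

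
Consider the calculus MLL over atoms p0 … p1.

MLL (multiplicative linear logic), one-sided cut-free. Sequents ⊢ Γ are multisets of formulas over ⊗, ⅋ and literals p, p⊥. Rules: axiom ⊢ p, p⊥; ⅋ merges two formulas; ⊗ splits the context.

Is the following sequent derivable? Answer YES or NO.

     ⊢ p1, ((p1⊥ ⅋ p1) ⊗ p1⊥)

Derivation trace:
[⊗]  ⊢ p1, ((p1⊥ ⅋ p1) ⊗ p1⊥)
  [⅋]  ⊢ (p1⊥ ⅋ p1)
    [Ax]  ⊢ p1, p1⊥
  [Ax]  ⊢ p1, p1⊥

Result: YES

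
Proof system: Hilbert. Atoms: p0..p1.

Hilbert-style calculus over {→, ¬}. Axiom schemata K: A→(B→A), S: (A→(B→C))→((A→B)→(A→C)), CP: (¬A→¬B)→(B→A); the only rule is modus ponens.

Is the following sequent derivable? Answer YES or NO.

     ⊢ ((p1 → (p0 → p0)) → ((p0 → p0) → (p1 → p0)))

Truth-table refutation:
  v=00: Γ:[] Δ:[((p1 → (p0 → p0)) → ((p0 → p0) → (p1 → p0)))=T] refutes=False
  v=01: Γ:[] Δ:[((p1 → (p0 → p0)) → ((p0 → p0) → (p1 → p0)))=F] refutes=True  ← countermodel

Result: NO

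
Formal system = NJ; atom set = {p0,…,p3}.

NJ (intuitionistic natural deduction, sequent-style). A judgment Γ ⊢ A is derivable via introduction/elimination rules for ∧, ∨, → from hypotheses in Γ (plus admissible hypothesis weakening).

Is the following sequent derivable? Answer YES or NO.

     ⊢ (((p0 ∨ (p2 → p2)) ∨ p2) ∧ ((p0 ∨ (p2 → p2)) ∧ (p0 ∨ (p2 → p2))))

Proof tree:
[∧I]  ⊢ (((p0 ∨ (p2 → p2)) ∨ p2) ∧ ((p0 ∨ (p2 → p2)) ∧ (p0 ∨ (p2 → p2))))
  [∨I₁]  ⊢ ((p0 ∨ (p2 → p2)) ∨ p2)
    [∨I₂]  ⊢ (p0 ∨ (p2 → p2))
      [→I]  ⊢ (p2 → p2)
        [Ax] p2 ⊢ p2
  [∧I]  ⊢ ((p0 ∨ (p2 → p2)) ∧ (p0 ∨ (p2 → p2)))
    [∨I₂]  ⊢ (p0 ∨ (p2 → p2))
      [→I]  ⊢ (p2 → p2)
        [Ax] p2 ⊢ p2
    [∨I₂]  ⊢ (p0 ∨ (p2 → p2))
      [→I]  ⊢ (p2 → p2)
        [Ax] p2 ⊢ p2

Result: YES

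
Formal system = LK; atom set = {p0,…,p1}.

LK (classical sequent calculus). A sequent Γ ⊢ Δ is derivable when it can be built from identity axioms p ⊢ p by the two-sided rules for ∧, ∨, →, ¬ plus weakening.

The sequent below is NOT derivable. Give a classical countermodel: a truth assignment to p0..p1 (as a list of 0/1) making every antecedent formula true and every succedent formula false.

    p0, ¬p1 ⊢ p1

Enumerate valuations to refute Γ ⊢ Δ:
  v=00: Γ:[p0=F, ¬p1=T] Δ:[p1=F] refutes=False
  v=01: Γ:[p0=F, ¬p1=F] Δ:[p1=T] refutes=False
  v=10: Γ:[p0=T, ¬p1=T] Δ:[p1=F] refutes=True  ← countermodel

Result: [1, 0]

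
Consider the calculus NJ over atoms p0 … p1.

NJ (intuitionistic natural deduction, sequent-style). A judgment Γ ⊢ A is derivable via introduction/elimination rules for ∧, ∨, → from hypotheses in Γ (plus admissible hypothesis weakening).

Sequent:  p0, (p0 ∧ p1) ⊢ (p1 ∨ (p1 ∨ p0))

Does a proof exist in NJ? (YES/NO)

Derivation (root first):
[∨I₂] p0, (p0 ∧ p1) ⊢ (p1 ∨ (p1 ∨ p0))
  [Wk] p0, (p0 ∧ p1) ⊢ (p1 ∨ p0)
    [∨I₂] p0 ⊢ (p1 ∨ p0)
      [Ax] p0 ⊢ p0

Result: YES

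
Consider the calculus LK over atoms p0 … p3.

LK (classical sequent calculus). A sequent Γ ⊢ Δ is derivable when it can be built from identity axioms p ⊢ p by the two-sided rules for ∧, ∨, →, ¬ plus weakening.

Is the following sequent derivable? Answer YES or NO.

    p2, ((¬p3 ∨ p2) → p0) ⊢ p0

Derivation trace:
[→L] p2, ((¬p3 ∨ p2) → p0) ⊢ p0
  [∨R] p2 ⊢ (¬p3 ∨ p2)
    [¬R] p2 ⊢ p2, ¬p3
      [WL] p2, p3 ⊢ p2
        [Ax] p2 ⊢ p2
  [Ax] p0 ⊢ p0

Result: YES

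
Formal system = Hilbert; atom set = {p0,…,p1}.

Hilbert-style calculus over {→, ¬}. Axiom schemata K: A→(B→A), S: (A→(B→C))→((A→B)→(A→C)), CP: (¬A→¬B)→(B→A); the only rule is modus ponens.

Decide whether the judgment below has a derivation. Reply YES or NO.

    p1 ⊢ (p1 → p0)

Enumerate valuations to refute Γ ⊢ Δ:
  v=00: Γ:[p1=F] Δ:[(p1 → p0)=T] refutes=False
  v=01: Γ:[p1=T] Δ:[(p1 → p0)=F] refutes=True  ← countermodel

Result: NO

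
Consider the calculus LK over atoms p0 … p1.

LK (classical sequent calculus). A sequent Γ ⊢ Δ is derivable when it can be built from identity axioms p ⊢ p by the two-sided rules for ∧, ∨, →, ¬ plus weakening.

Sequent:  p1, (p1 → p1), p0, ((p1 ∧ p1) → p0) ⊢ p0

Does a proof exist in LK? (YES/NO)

Derivation (root first):
[→L] p1, (p1 → p1), p0, ((p1 ∧ p1) → p0) ⊢ p0
  [WL] p1, p0, (p1 → p1), p1 ⊢ (p1 ∧ p1)
    [∧R] p1, p0, (p1 → p1) ⊢ (p1 ∧ p1)
      [→L] p1, (p1 → p1) ⊢ p1
        [Ax] p1 ⊢ p1
        [Ax] p1 ⊢ p1
      [WL] p1, p0 ⊢ p1
        [Ax] p1 ⊢ p1
  [Ax] p0 ⊢ p0

Result: YES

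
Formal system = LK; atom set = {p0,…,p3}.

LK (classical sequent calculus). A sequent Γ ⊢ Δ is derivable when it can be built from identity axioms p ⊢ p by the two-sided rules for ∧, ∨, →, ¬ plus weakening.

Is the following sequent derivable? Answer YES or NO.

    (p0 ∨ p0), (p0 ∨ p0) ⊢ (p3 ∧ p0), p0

Derivation trace:
[∨L] (p0 ∨ p0), (p0 ∨ p0) ⊢ (p3 ∧ p0), p0
  [Ax] p0 ⊢ p0
  [∧R] (p0 ∨ p0), p0 ⊢ p0, (p3 ∧ p0)
    [WR] p0 ⊢ p0, p3
      [Ax] p0 ⊢ p0
    [∨L] (p0 ∨ p0) ⊢ p0
      [Ax] p0 ⊢ p0
      [Ax] p0 ⊢ p0

Result: YES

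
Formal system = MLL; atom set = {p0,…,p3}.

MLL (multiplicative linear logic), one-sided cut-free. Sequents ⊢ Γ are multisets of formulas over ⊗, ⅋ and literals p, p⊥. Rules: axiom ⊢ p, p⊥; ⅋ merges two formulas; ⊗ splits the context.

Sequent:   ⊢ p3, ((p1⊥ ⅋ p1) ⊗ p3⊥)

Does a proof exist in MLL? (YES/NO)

Proof tree:
[⊗]  ⊢ p3, ((p1⊥ ⅋ p1) ⊗ p3⊥)
  [⅋]  ⊢ (p1⊥ ⅋ p1)
    [Ax]  ⊢ p1, p1⊥
  [Ax]  ⊢ p3, p3⊥

Result: YES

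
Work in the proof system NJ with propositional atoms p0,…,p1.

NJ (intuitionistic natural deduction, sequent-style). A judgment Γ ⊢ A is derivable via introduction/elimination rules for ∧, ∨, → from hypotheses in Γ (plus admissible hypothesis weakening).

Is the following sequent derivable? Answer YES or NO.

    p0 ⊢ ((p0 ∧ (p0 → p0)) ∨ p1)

Derivation trace:
[∨I₁] p0 ⊢ ((p0 ∧ (p0 → p0)) ∨ p1)
  [∧I] p0 ⊢ (p0 ∧ (p0 → p0))
    [Ax] p0 ⊢ p0
    [→I]  ⊢ (p0 → p0)
      [Ax] p0 ⊢ p0

Result: YES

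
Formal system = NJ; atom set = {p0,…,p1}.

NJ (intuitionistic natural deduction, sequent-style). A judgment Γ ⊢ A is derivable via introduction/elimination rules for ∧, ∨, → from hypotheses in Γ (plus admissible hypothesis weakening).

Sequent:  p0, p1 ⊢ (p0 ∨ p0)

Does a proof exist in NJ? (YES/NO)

Derivation (root first):
[Wk] p0, p1 ⊢ (p0 ∨ p0)
  [∨I₁] p0 ⊢ (p0 ∨ p0)
    [Ax] p0 ⊢ p0

Result: YES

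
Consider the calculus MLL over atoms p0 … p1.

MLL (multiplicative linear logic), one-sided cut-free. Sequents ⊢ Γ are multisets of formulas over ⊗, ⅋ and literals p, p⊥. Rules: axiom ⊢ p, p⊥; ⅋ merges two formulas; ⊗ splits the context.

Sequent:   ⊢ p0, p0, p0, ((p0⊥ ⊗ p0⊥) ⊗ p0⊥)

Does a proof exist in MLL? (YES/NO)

Derivation (root first):
[⊗]  ⊢ p0, p0, p0, ((p0⊥ ⊗ p0⊥) ⊗ p0⊥)
  [⊗]  ⊢ p0, p0, (p0⊥ ⊗ p0⊥)
    [Ax]  ⊢ p0, p0⊥
    [Ax]  ⊢ p0, p0⊥
  [Ax]  ⊢ p0, p0⊥

Result: YES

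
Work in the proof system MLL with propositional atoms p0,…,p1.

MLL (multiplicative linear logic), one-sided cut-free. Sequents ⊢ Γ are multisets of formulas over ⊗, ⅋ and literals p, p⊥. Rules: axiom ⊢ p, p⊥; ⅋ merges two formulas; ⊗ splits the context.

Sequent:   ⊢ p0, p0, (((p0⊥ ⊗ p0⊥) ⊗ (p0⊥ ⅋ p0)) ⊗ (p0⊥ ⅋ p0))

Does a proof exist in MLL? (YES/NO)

Derivation trace:
[⊗]  ⊢ p0, p0, (((p0⊥ ⊗ p0⊥) ⊗ (p0⊥ ⅋ p0)) ⊗ (p0⊥ ⅋ p0))
  [⊗]  ⊢ p0, p0, ((p0⊥ ⊗ p0⊥) ⊗ (p0⊥ ⅋ p0))
    [⊗]  ⊢ p0, p0, (p0⊥ ⊗ p0⊥)
      [Ax]  ⊢ p0, p0⊥
      [Ax]  ⊢ p0, p0⊥
    [⅋]  ⊢ (p0⊥ ⅋ p0)
      [Ax]  ⊢ p0, p0⊥
  [⅋]  ⊢ (p0⊥ ⅋ p0)
    [Ax]  ⊢ p0, p0⊥

Result: YES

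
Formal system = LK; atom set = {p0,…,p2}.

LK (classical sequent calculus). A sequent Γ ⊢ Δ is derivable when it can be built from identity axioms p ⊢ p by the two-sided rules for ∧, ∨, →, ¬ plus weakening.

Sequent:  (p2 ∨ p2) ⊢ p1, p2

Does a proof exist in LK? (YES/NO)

Derivation (root first):
[∨L] (p2 ∨ p2) ⊢ p1, p2
  [WR] p2 ⊢ p2, p1
    [Ax] p2 ⊢ p2
  [Ax] p2 ⊢ p2

Result: YES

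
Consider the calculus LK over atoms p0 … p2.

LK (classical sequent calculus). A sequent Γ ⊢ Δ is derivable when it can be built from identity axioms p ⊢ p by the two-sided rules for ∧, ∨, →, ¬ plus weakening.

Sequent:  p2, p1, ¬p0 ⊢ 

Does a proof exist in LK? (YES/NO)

Enumerate valuations to refute Γ ⊢ Δ:
  v=000: Γ:[p2=F, p1=F, ¬p0=T] Δ:[] refutes=False
  v=001: Γ:[p2=T, p1=F, ¬p0=T] Δ:[] refutes=False
  v=010: Γ:[p2=F, p1=T, ¬p0=T] Δ:[] refutes=False
  v=011: Γ:[p2=T, p1=T, ¬p0=T] Δ:[] refutes=True  ← countermodel

Result: NO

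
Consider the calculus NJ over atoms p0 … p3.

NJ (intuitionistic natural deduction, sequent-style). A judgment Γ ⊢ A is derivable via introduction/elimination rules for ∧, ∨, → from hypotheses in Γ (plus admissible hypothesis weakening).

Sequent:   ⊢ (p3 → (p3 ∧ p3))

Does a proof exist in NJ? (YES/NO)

Proof tree:
[→I]  ⊢ (p3 → (p3 ∧ p3))
  [∧I] p3 ⊢ (p3 ∧ p3)
    [Ax] p3 ⊢ p3
    [Wk] p3, p3 ⊢ p3
      [Ax] p3 ⊢ p3

Result: YES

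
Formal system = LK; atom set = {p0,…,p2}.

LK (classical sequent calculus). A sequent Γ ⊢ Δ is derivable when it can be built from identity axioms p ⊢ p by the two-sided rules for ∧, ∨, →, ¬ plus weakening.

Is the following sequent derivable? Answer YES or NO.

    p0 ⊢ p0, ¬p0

Derivation (root first):
[WL] p0 ⊢ p0, ¬p0
  [¬R]  ⊢ p0, ¬p0
    [Ax] p0 ⊢ p0

Result: YES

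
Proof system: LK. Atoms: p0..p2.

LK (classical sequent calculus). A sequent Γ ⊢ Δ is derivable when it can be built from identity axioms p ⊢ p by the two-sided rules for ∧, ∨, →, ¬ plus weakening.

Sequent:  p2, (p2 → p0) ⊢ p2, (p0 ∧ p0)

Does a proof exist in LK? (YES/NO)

Derivation (root first):
[→L] p2, (p2 → p0) ⊢ p2, (p0 ∧ p0)
  [Ax] p2 ⊢ p2
  [∧R] p2, p0 ⊢ p2, (p0 ∧ p0)
    [WR] p2 ⊢ p2, p0
      [Ax] p2 ⊢ p2
    [Ax] p0 ⊢ p0

Result: YES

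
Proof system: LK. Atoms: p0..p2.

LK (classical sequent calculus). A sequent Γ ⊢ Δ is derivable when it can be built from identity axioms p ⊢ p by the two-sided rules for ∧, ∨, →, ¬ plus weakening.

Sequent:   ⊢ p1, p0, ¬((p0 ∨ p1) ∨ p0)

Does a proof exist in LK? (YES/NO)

Derivation (root first):
[¬R]  ⊢ p1, p0, ¬((p0 ∨ p1) ∨ p0)
  [∨L] ((p0 ∨ p1) ∨ p0) ⊢ p1, p0
    [∨L] (p0 ∨ p1) ⊢ p1, p0
      [Ax] p0 ⊢ p0
      [Ax] p1 ⊢ p1
    [Ax] p0 ⊢ p0

Result: YES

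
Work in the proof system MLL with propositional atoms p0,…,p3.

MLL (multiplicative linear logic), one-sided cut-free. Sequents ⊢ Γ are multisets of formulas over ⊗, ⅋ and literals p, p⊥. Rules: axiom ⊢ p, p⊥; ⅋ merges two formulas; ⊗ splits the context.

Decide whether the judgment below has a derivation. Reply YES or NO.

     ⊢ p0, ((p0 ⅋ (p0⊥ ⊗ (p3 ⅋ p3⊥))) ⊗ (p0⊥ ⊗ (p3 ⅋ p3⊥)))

Derivation (root first):
[⊗]  ⊢ p0, ((p0 ⅋ (p0⊥ ⊗ (p3 ⅋ p3⊥))) ⊗ (p0⊥ ⊗ (p3 ⅋ p3⊥)))
  [⅋]  ⊢ (p0 ⅋ (p0⊥ ⊗ (p3 ⅋ p3⊥)))
    [⊗]  ⊢ p0, (p0⊥ ⊗ (p3 ⅋ p3⊥))
      [Ax]  ⊢ p0, p0⊥
      [⅋]  ⊢ (p3 ⅋ p3⊥)
        [Ax]  ⊢ p3, p3⊥
  [⊗]  ⊢ p0, (p0⊥ ⊗ (p3 ⅋ p3⊥))
    [Ax]  ⊢ p0, p0⊥
    [⅋]  ⊢ (p3 ⅋ p3⊥)
      [Ax]  ⊢ p3, p3⊥

Result: YES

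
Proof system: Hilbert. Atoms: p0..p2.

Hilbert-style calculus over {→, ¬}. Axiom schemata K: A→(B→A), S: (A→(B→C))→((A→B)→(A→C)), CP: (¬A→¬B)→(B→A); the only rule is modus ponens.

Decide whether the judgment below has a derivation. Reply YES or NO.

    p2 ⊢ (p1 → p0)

Search for a countermodel by truth-table:
  v=000: Γ:[p2=F] Δ:[(p1 → p0)=T] refutes=False
  v=001: Γ:[p2=T] Δ:[(p1 → p0)=T] refutes=False
  v=010: Γ:[p2=F] Δ:[(p1 → p0)=F] refutes=False
  v=011: Γ:[p2=T] Δ:[(p1 → p0)=F] refutes=True  ← countermodel

Result: NO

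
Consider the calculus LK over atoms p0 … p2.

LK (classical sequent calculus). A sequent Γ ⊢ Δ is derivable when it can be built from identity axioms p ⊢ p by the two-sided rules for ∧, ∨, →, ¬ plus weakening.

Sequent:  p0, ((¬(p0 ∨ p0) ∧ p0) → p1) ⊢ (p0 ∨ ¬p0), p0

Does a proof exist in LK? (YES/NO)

Proof tree:
[→L] p0, ((¬(p0 ∨ p0) ∧ p0) → p1) ⊢ (p0 ∨ ¬p0), p0
  [∧R] p0 ⊢ p0, (¬(p0 ∨ p0) ∧ p0)
    [¬R]  ⊢ p0, ¬(p0 ∨ p0)
      [∨L] (p0 ∨ p0) ⊢ p0
        [Ax] p0 ⊢ p0
        [Ax] p0 ⊢ p0
    [Ax] p0 ⊢ p0
  [WL] p1 ⊢ (p0 ∨ ¬p0)
    [∨R]  ⊢ (p0 ∨ ¬p0)
      [¬R]  ⊢ p0, ¬p0
        [Ax] p0 ⊢ p0

Result: YES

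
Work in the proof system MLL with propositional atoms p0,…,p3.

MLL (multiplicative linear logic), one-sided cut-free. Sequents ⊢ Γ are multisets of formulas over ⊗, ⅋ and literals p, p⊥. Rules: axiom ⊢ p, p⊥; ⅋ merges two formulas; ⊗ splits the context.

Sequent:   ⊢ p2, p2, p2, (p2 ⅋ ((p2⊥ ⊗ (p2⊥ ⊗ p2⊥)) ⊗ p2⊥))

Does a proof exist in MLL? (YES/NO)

Derivation (root first):
[⅋]  ⊢ p2, p2, p2, (p2 ⅋ ((p2⊥ ⊗ (p2⊥ ⊗ p2⊥)) ⊗ p2⊥))
  [⊗]  ⊢ p2, p2, p2, p2, ((p2⊥ ⊗ (p2⊥ ⊗ p2⊥)) ⊗ p2⊥)
    [⊗]  ⊢ p2, p2, p2, (p2⊥ ⊗ (p2⊥ ⊗ p2⊥))
      [Ax]  ⊢ p2, p2⊥
      [⊗]  ⊢ p2, p2, (p2⊥ ⊗ p2⊥)
        [Ax]  ⊢ p2, p2⊥
        [Ax]  ⊢ p2, p2⊥
    [Ax]  ⊢ p2, p2⊥

Result: YES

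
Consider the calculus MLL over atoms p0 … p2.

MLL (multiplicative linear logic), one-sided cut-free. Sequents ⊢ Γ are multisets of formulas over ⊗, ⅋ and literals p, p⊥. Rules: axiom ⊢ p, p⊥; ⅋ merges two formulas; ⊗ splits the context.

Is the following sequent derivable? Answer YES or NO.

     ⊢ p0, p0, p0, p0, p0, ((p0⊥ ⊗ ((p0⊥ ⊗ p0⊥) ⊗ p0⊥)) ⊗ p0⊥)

Proof tree:
[⊗]  ⊢ p0, p0, p0, p0, p0, ((p0⊥ ⊗ ((p0⊥ ⊗ p0⊥) ⊗ p0⊥)) ⊗ p0⊥)
  [⊗]  ⊢ p0, p0, p0, p0, (p0⊥ ⊗ ((p0⊥ ⊗ p0⊥) ⊗ p0⊥))
    [Ax]  ⊢ p0, p0⊥
    [⊗]  ⊢ p0, p0, p0, ((p0⊥ ⊗ p0⊥) ⊗ p0⊥)
      [⊗]  ⊢ p0, p0, (p0⊥ ⊗ p0⊥)
        [Ax]  ⊢ p0, p0⊥
        [Ax]  ⊢ p0, p0⊥
      [Ax]  ⊢ p0, p0⊥
  [Ax]  ⊢ p0, p0⊥

Result: YES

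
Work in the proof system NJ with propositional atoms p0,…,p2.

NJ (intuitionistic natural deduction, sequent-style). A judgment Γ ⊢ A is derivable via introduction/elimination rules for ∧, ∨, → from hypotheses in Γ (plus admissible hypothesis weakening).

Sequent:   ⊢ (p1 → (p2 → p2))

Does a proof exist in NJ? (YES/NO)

Derivation (root first):
[→I]  ⊢ (p1 → (p2 → p2))
  [→I] p1 ⊢ (p2 → p2)
    [Wk] p2, p1 ⊢ p2
      [Ax] p2 ⊢ p2

Result: YES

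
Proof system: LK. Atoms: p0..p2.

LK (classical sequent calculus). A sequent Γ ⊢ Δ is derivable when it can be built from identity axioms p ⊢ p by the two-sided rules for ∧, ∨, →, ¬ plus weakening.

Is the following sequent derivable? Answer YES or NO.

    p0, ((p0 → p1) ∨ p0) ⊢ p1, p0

Proof tree:
[∨L] p0, ((p0 → p1) ∨ p0) ⊢ p1, p0
  [→L] p0, (p0 → p1) ⊢ p1
    [Ax] p0 ⊢ p0
    [Ax] p1 ⊢ p1
  [Ax] p0 ⊢ p0

Result: YES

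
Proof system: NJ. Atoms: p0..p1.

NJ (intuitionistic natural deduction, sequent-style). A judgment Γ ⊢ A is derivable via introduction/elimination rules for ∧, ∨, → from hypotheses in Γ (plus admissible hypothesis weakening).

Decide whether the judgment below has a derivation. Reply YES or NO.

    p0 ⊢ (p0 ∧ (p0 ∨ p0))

Derivation trace:
[∧I] p0 ⊢ (p0 ∧ (p0 ∨ p0))
  [Ax] p0 ⊢ p0
  [∨I₁] p0 ⊢ (p0 ∨ p0)
    [Ax] p0 ⊢ p0

Result: YES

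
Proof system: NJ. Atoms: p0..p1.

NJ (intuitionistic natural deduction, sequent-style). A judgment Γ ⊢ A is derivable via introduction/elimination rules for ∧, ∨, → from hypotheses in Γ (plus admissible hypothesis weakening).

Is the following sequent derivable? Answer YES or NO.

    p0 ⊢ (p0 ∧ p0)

Derivation trace:
[→E] p0 ⊢ (p0 ∧ p0)
  [→I]  ⊢ (p0 → (p0 ∧ p0))
    [∧I] p0 ⊢ (p0 ∧ p0)
      [Ax] p0 ⊢ p0
      [Ax] p0 ⊢ p0
  [Ax] p0 ⊢ p0

Result: YES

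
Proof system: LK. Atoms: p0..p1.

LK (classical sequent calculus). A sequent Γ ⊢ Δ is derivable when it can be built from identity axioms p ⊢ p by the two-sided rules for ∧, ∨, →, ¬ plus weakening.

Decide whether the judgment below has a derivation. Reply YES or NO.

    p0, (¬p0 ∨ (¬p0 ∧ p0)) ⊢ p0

Derivation trace:
[∨L] p0, (¬p0 ∨ (¬p0 ∧ p0)) ⊢ p0
  [¬L] p0, ¬p0 ⊢ 
    [Ax] p0 ⊢ p0
  [∧L] (¬p0 ∧ p0) ⊢ p0
    [WR] p0, ¬p0 ⊢ p0
      [¬L] p0, ¬p0 ⊢ 
        [Ax] p0 ⊢ p0

Result: YES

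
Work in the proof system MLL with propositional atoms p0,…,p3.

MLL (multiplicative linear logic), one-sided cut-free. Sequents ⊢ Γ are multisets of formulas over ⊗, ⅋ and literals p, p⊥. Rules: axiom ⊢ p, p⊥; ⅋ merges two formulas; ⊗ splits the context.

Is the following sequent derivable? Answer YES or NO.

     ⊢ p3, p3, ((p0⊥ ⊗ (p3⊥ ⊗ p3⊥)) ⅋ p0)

Derivation trace:
[⅋]  ⊢ p3, p3, ((p0⊥ ⊗ (p3⊥ ⊗ p3⊥)) ⅋ p0)
  [⊗]  ⊢ p0, p3, p3, (p0⊥ ⊗ (p3⊥ ⊗ p3⊥))
    [Ax]  ⊢ p0, p0⊥
    [⊗]  ⊢ p3, p3, (p3⊥ ⊗ p3⊥)
      [Ax]  ⊢ p3, p3⊥
      [Ax]  ⊢ p3, p3⊥

Result: YES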